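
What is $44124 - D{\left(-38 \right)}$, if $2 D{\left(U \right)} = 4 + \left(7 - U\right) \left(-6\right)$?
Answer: $44257$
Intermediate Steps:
$D{\left(U \right)} = -19 + 3 U$ ($D{\left(U \right)} = \frac{4 + \left(7 - U\right) \left(-6\right)}{2} = \frac{4 + \left(-42 + 6 U\right)}{2} = \frac{-38 + 6 U}{2} = -19 + 3 U$)
$44124 - D{\left(-38 \right)} = 44124 - \left(-19 + 3 \left(-38\right)\right) = 44124 - \left(-19 - 114\right) = 44124 - -133 = 44124 + 133 = 44257$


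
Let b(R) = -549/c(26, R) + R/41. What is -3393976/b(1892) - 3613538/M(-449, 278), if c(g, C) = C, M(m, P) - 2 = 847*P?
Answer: -31003140880809843/418798086770 ≈ -74029.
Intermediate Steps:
M(m, P) = 2 + 847*P
b(R) = -549/R + R/41
-3393976/b(1892) - 3613538/M(-449, 278) = -3393976/(-549/1892 + (1/41)*1892) - 3613538/(2 + 847*278) = -3393976/(-549*1/1892 + 1892/41) - 3613538/(2 + 235466) = -3393976/(-549/1892 + 1892/41) - 3613538/235468 = -3393976/3557155/77572 - 3613538*1/235468 = -3393976*77572/3557155 - 1806769/117734 = -263277506272/3557155 - 1806769/117734 = -31003140880809843/418798086770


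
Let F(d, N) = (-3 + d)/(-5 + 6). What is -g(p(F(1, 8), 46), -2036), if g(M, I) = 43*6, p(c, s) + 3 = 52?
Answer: -258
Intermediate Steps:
F(d, N) = -3 + d (F(d, N) = (-3 + d)/1 = (-3 + d)*1 = -3 + d)
p(c, s) = 49 (p(c, s) = -3 + 52 = 49)
g(M, I) = 258
-g(p(F(1, 8), 46), -2036) = -1*258 = -258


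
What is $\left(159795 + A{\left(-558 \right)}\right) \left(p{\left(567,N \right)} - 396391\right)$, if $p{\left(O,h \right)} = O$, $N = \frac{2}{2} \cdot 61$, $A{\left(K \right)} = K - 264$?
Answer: $-62925328752$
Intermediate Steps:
$A{\left(K \right)} = -264 + K$
$N = 61$ ($N = 2 \cdot \frac{1}{2} \cdot 61 = 1 \cdot 61 = 61$)
$\left(159795 + A{\left(-558 \right)}\right) \left(p{\left(567,N \right)} - 396391\right) = \left(159795 - 822\right) \left(567 - 396391\right) = \left(159795 - 822\right) \left(-395824\right) = 158973 \left(-395824\right) = -62925328752$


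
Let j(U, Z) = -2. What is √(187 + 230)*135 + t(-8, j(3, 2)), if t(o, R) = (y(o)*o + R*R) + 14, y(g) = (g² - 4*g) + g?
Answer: -686 + 135*√417 ≈ 2070.8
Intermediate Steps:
y(g) = g² - 3*g
t(o, R) = 14 + R² + o²*(-3 + o) (t(o, R) = ((o*(-3 + o))*o + R*R) + 14 = (o²*(-3 + o) + R²) + 14 = (R² + o²*(-3 + o)) + 14 = 14 + R² + o²*(-3 + o))
√(187 + 230)*135 + t(-8, j(3, 2)) = √(187 + 230)*135 + (14 + (-2)² + (-8)²*(-3 - 8)) = √417*135 + (14 + 4 + 64*(-11)) = 135*√417 + (14 + 4 - 704) = 135*√417 - 686 = -686 + 135*√417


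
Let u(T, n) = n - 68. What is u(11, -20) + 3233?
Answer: 3145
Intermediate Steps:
u(T, n) = -68 + n
u(11, -20) + 3233 = (-68 - 20) + 3233 = -88 + 3233 = 3145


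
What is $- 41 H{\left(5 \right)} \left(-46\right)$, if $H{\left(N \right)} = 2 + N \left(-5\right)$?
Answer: $-43378$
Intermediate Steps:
$H{\left(N \right)} = 2 - 5 N$
$- 41 H{\left(5 \right)} \left(-46\right) = - 41 \left(2 - 25\right) \left(-46\right) = \left(-41\right) \left(-23\right) \left(-46\right) = 943 \left(-46\right) = -43378$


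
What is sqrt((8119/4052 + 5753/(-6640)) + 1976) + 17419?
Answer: 17419 + sqrt(5590773438758045)/1681580 ≈ 17463.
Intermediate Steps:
sqrt((8119/4052 + 5753/(-6640)) + 1976) + 17419 = sqrt((8119*(1/4052) + 5753*(-1/6640)) + 1976) + 17419 = sqrt((8119/4052 - 5753/6640) + 1976) + 17419 = sqrt(7649751/6726320 + 1976) + 17419 = sqrt(13298858071/6726320) + 17419 = sqrt(5590773438758045)/1681580 + 17419 = 17419 + sqrt(5590773438758045)/1681580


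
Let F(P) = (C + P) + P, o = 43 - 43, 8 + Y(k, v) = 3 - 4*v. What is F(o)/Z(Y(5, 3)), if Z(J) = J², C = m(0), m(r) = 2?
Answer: 2/289 ≈ 0.0069204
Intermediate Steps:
C = 2
Y(k, v) = -5 - 4*v (Y(k, v) = -8 + (3 - 4*v) = -5 - 4*v)
o = 0
F(P) = 2 + 2*P (F(P) = (2 + P) + P = 2 + 2*P)
F(o)/Z(Y(5, 3)) = (2 + 2*0)/((-5 - 4*3)²) = (2 + 0)/((-5 - 12)²) = 2/((-17)²) = 2/289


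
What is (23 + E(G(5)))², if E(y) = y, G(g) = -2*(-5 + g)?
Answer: 529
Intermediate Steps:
G(g) = 10 - 2*g
(23 + E(G(5)))² = (23 + (10 - 2*5))² = (23 + (10 - 10))² = (23 + 0)² = 23² = 529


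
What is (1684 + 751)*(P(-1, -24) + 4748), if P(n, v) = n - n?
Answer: 11561380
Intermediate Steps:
P(n, v) = 0
(1684 + 751)*(P(-1, -24) + 4748) = (1684 + 751)*(0 + 4748) = 2435*4748 = 11561380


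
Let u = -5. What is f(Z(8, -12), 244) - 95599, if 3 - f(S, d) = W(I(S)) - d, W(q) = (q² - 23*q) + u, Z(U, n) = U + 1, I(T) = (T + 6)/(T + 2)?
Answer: -11533417/121 ≈ -95318.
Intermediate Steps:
I(T) = (6 + T)/(2 + T)
Z(U, n) = 1 + U
W(q) = -5 + q² - 23*q (W(q) = (q² - 23*q) - 5 = -5 + q² - 23*q)
f(S, d) = 8 + d - (6 + S)²/(2 + S)² + 23*(6 + S)/(2 + S) (f(S, d) = 3 - ((-5 + ((6 + S)/(2 + S))² - 23*(6 + S)/(2 + S)) - d) = 3 - ((-5 + (6 + S)²/(2 + S)² - 23*(6 + S)/(2 + S)) - d) = 3 - (-5 - d + (6 + S)²/(2 + S)² - 23*(6 + S)/(2 + S)) = 3 + (5 + d - (6 + S)²/(2 + S)² + 23*(6 + S)/(2 + S)) = 8 + d - (6 + S)²/(2 + S)² + 23*(6 + S)/(2 + S))
f(Z(8, -12), 244) - 95599 = (272 + 4*244 + 30*(1 + 8)² + 204*(1 + 8) + 244*(1 + 8)² + 4*(1 + 8)*244)/(4 + (1 + 8)² + 4*(1 + 8)) - 95599 = (272 + 976 + 30*9² + 204*9 + 244*9² + 4*9*244)/(4 + 9² + 4*9) - 95599 = (272 + 976 + 30*81 + 1836 + 244*81 + 8784)/(4 + 81 + 36) - 95599 = (272 + 976 + 2430 + 1836 + 19764 + 8784)/121 - 95599 = (1/121)*34062 - 95599 = 34062/121 - 95599 = -11533417/121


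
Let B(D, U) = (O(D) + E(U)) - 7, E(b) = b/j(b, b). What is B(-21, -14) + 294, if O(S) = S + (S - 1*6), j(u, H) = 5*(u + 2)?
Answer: 7177/30 ≈ 239.23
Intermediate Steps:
j(u, H) = 10 + 5*u (j(u, H) = 5*(2 + u) = 10 + 5*u)
O(S) = -6 + 2*S (O(S) = S + (S - 6) = S + (-6 + S) = -6 + 2*S)
E(b) = b/(10 + 5*b)
B(D, U) = -13 + 2*D + U/(5*(2 + U)) (B(D, U) = ((-6 + 2*D) + U/(5*(2 + U))) - 7 = (-6 + 2*D + U/(5*(2 + U))) - 7 = -13 + 2*D + U/(5*(2 + U)))
B(-21, -14) + 294 = ((⅕)*(-14) + (-13 + 2*(-21))*(2 - 14))/(2 - 14) + 294 = (-14/5 + (-13 - 42)*(-12))/(-12) + 294 = -(-14/5 - 55*(-12))/12 + 294 = -(-14/5 + 660)/12 + 294 = -1/12*3286/5 + 294 = -1643/30 + 294 = 7177/30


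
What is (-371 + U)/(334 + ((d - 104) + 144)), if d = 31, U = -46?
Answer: -139/135 ≈ -1.0296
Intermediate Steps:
(-371 + U)/(334 + ((d - 104) + 144)) = (-371 - 46)/(334 + ((31 - 104) + 144)) = -417/(334 + (-73 + 144)) = -417/(334 + 71) = -417/405 = -417*1/405 = -139/135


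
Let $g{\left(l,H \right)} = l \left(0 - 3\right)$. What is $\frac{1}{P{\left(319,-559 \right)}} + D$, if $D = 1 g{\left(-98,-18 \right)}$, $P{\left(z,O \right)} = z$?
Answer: $\frac{93787}{319} \approx 294.0$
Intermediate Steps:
$g{\left(l,H \right)} = - 3 l$ ($g{\left(l,H \right)} = l \left(-3\right) = - 3 l$)
$D = 294$ ($D = 1 \left(\left(-3\right) \left(-98\right)\right) = 1 \cdot 294 = 294$)
$\frac{1}{P{\left(319,-559 \right)}} + D = \frac{1}{319} + 294 = \frac{93787}{319}$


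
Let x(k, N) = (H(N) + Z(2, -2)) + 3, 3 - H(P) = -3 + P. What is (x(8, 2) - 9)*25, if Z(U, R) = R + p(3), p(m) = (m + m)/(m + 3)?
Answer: -75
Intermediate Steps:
p(m) = 2*m/(3 + m) (p(m) = (2*m)/(3 + m) = 2*m/(3 + m))
H(P) = 6 - P (H(P) = 3 - (-3 + P) = 3 + (3 - P) = 6 - P)
Z(U, R) = 1 + R (Z(U, R) = R + 2*3/(3 + 3) = R + 2*3/6 = R + 2*3*(1/6) = R + 1 = 1 + R)
x(k, N) = 8 - N (x(k, N) = ((6 - N) + (1 - 2)) + 3 = ((6 - N) - 1) + 3 = (5 - N) + 3 = 8 - N)
(x(8, 2) - 9)*25 = ((8 - 1*2) - 9)*25 = ((8 - 2) - 9)*25 = (6 - 9)*25 = -3*25 = -75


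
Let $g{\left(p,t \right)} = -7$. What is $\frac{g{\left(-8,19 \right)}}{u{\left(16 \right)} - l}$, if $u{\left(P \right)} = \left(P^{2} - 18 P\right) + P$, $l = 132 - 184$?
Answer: $- \frac{7}{36} \approx -0.19444$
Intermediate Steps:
$l = -52$ ($l = 132 - 184 = -52$)
$u{\left(P \right)} = P^{2} - 17 P$
$\frac{g{\left(-8,19 \right)}}{u{\left(16 \right)} - l} = - \frac{7}{16 \left(-17 + 16\right) - -52} = - \frac{7}{16 \left(-1\right) + 52} = - \frac{7}{-16 + 52} = - \frac{7}{36}$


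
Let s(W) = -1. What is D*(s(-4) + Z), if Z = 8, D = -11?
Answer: -77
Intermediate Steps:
D*(s(-4) + Z) = -11*(-1 + 8) = -11*7 = -77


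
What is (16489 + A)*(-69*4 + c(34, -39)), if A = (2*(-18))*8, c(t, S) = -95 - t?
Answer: -6561405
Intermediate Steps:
A = -288 (A = -36*8 = -288)
(16489 + A)*(-69*4 + c(34, -39)) = (16489 - 288)*(-69*4 + (-95 - 1*34)) = 16201*(-276 + (-95 - 34)) = 16201*(-276 - 129) = 16201*(-405) = -6561405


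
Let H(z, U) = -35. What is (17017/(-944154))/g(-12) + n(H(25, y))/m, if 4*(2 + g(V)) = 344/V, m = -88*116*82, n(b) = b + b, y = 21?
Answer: 675000641/329295737760 ≈ 0.0020498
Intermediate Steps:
n(b) = 2*b
m = -837056 (m = -10208*82 = -837056)
g(V) = -2 + 86/V (g(V) = -2 + (344/V)/4 = -2 + 86/V)
(17017/(-944154))/g(-12) + n(H(25, y))/m = (17017/(-944154))/(-2 + 86/(-12)) + (2*(-35))/(-837056) = (17017*(-1/944154))/(-2 + 86*(-1/12)) - 70*(-1/837056) = -17017/(944154*(-2 - 43/6)) + 35/418528 = -17017/(944154*(-55/6)) + 35/418528 = -17017/944154*(-6/55) + 35/418528 = 1547/786795 + 35/418528 = 675000641/329295737760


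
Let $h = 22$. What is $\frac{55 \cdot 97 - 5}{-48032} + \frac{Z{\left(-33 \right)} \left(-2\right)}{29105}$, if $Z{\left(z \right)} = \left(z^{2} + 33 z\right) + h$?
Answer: $- \frac{78621529}{698985680} \approx -0.11248$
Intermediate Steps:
$Z{\left(z \right)} = 22 + z^{2} + 33 z$ ($Z{\left(z \right)} = \left(z^{2} + 33 z\right) + 22 = 22 + z^{2} + 33 z$)
$\frac{55 \cdot 97 - 5}{-48032} + \frac{Z{\left(-33 \right)} \left(-2\right)}{29105} = \frac{55 \cdot 97 - 5}{-48032} + \frac{\left(22 + \left(-33\right)^{2} + 33 \left(-33\right)\right) \left(-2\right)}{29105} = \left(5335 - 5\right) \left(- \frac{1}{48032}\right) + \left(22 + 1089 - 1089\right) \left(-2\right) \frac{1}{29105} = 5330 \left(- \frac{1}{48032}\right) + 22 \left(-2\right) \frac{1}{29105} = - \frac{2665}{24016} - \frac{44}{29105} = - \frac{78621529}{698985680}$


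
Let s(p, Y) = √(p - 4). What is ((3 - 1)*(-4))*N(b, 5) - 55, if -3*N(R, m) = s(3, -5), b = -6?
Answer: -55 + 8*I/3 ≈ -55.0 + 2.6667*I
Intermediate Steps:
s(p, Y) = √(-4 + p)
N(R, m) = -I/3 (N(R, m) = -√(-4 + 3)/3 = -I/3)
((3 - 1)*(-4))*N(b, 5) - 55 = ((3 - 1)*(-4))*(-I/3) - 55 = (2*(-4))*(-I/3) - 55 = -(-8)*I/3 - 55 = 8*I/3 - 55 = -55 + 8*I/3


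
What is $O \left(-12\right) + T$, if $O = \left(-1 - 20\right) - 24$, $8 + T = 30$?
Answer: $562$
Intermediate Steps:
$T = 22$ ($T = -8 + 30 = 22$)
$O = -45$ ($O = -21 - 24 = -45$)
$O \left(-12\right) + T = \left(-45\right) \left(-12\right) + 22 = 540 + 22 = 562$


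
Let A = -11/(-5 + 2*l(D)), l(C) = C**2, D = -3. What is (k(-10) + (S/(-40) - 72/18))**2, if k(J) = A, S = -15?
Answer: 216225/10816 ≈ 19.991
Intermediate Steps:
A = -11/13 (A = -11/(-5 + 2*(-3)**2) = -11/(-5 + 2*9) = -11/(-5 + 18) = -11/13 ≈ -0.84615)
k(J) = -11/13
(k(-10) + (S/(-40) - 72/18))**2 = (-11/13 + (-15/(-40) - 72/18))**2 = (-11/13 + (-15*(-1/40) - 72*1/18))**2 = (-11/13 + (3/8 - 4))**2 = (-11/13 - 29/8)**2 = (-465/104)**2 = 216225/10816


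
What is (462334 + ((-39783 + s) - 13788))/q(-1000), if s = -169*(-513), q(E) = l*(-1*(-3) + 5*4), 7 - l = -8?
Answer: 99092/69 ≈ 1436.1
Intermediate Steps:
l = 15 (l = 7 - 1*(-8) = 7 + 8 = 15)
q(E) = 345 (q(E) = 15*(-1*(-3) + 5*4) = 15*(3 + 20) = 15*23 = 345)
s = 86697
(462334 + ((-39783 + s) - 13788))/q(-1000) = (462334 + ((-39783 + 86697) - 13788))/345 = (462334 + (46914 - 13788))*(1/345) = (462334 + 33126)*(1/345) = 495460*(1/345) = 99092/69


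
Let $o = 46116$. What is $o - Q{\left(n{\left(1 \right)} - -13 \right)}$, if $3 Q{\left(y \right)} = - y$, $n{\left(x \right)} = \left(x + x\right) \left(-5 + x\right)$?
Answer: $\frac{138353}{3} \approx 46118.0$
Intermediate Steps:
$n{\left(x \right)} = 2 x \left(-5 + x\right)$
$Q{\left(y \right)} = - \frac{y}{3}$ ($Q{\left(y \right)} = \frac{\left(-1\right) y}{3} = - \frac{y}{3}$)
$o - Q{\left(n{\left(1 \right)} - -13 \right)} = 46116 - - \frac{2 \cdot 1 \left(-5 + 1\right) - -13}{3} = 46116 - - \frac{2 \cdot 1 \left(-4\right) + 13}{3} = 46116 - - \frac{-8 + 13}{3} = 46116 - \left(- \frac{1}{3}\right) 5 = 46116 - - \frac{5}{3} = 46116 + \frac{5}{3} = \frac{138353}{3}$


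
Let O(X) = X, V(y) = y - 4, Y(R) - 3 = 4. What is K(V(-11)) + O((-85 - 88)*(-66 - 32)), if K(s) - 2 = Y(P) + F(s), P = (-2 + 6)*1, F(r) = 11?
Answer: 16974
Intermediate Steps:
P = 4 (P = 4*1 = 4)
Y(R) = 7 (Y(R) = 3 + 4 = 7)
V(y) = -4 + y
K(s) = 20 (K(s) = 2 + (7 + 11) = 2 + 18 = 20)
K(V(-11)) + O((-85 - 88)*(-66 - 32)) = 20 + (-85 - 88)*(-66 - 32) = 20 - 173*(-98) = 20 + 16954 = 16974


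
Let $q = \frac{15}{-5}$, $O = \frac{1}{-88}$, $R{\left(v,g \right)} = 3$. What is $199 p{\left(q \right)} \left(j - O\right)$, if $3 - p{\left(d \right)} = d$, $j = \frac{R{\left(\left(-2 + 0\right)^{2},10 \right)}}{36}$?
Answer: $\frac{4975}{44} \approx 113.07$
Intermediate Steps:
$O = - \frac{1}{88} \approx -0.011364$
$j = \frac{1}{12}$ ($j = \frac{3}{36} = 3 \cdot \frac{1}{36} = \frac{1}{12} \approx 0.083333$)
$q = -3$ ($q = 15 \left(- \frac{1}{5}\right) = -3$)
$p{\left(d \right)} = 3 - d$
$199 p{\left(q \right)} \left(j - O\right) = 199 \left(3 - -3\right) \left(\frac{1}{12} - - \frac{1}{88}\right) = 199 \left(3 + 3\right) \left(\frac{1}{12} + \frac{1}{88}\right) = 199 \cdot 6 \cdot \frac{25}{264} = 1194 \cdot \frac{25}{264} = \frac{4975}{44}$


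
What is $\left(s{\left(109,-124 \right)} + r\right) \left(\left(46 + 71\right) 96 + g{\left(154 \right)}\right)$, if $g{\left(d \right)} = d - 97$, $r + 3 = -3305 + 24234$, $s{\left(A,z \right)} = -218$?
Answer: $233772612$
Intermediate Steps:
$r = 20926$ ($r = -3 + \left(-3305 + 24234\right) = -3 + 20929 = 20926$)
$g{\left(d \right)} = -97 + d$ ($g{\left(d \right)} = d - 97 = -97 + d$)
$\left(s{\left(109,-124 \right)} + r\right) \left(\left(46 + 71\right) 96 + g{\left(154 \right)}\right) = \left(-218 + 20926\right) \left(\left(46 + 71\right) 96 + \left(-97 + 154\right)\right) = 20708 \left(117 \cdot 96 + 57\right) = 20708 \left(11232 + 57\right) = 20708 \cdot 11289 = 233772612$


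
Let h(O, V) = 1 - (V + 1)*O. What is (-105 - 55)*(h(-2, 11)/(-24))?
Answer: 500/3 ≈ 166.67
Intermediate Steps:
h(O, V) = 1 - O*(1 + V) (h(O, V) = 1 - (1 + V)*O = 1 - O*(1 + V))
(-105 - 55)*(h(-2, 11)/(-24)) = (-105 - 55)*((1 - 1*(-2) - 1*(-2)*11)/(-24)) = -160*(1 + 2 + 22)*(-1)/24 = -4000*(-1)/24 = -160*(-25/24) = 500/3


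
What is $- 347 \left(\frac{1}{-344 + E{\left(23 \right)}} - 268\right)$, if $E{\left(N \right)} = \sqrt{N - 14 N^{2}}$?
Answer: $\frac{11691483492}{125719} + \frac{347 i \sqrt{7383}}{125719} \approx 92997.0 + 0.23716 i$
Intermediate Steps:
$- 347 \left(\frac{1}{-344 + E{\left(23 \right)}} - 268\right) = - 347 \left(\frac{1}{-344 + \sqrt{23 \left(1 - 322\right)}} - 268\right) = - 347 \left(\frac{1}{-344 + \sqrt{23 \left(-321\right)}} - 268\right) = - 347 \left(\frac{1}{-344 + \sqrt{-7383}} - 268\right) = - 347 \left(\frac{1}{-344 + i \sqrt{7383}} - 268\right) = - 347 \left(-268 + \frac{1}{-344 + i \sqrt{7383}}\right) = 92996 - \frac{347}{-344 + i \sqrt{7383}}$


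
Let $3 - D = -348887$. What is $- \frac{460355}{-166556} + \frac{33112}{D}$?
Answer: $\frac{83064129111}{29054861420} \approx 2.8589$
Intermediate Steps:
$D = 348890$ ($D = 3 - -348887 = 3 + 348887 = 348890$)
$- \frac{460355}{-166556} + \frac{33112}{D} = - \frac{460355}{-166556} + \frac{33112}{348890} = \left(-460355\right) \left(- \frac{1}{166556}\right) + 33112 \cdot \frac{1}{348890} = \frac{460355}{166556} + \frac{16556}{174445} = \frac{83064129111}{29054861420}$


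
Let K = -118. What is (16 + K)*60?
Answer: -6120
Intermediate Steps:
(16 + K)*60 = (16 - 118)*60 = -102*60 = -6120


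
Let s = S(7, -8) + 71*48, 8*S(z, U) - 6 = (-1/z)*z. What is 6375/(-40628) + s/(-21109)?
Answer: -49646453/155930264 ≈ -0.31839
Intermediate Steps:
S(z, U) = 5/8 (S(z, U) = ¾ + ((-1/z)*z)/8 = ¾ + (⅛)*(-1) = ¾ - ⅛ = 5/8)
s = 27269/8 (s = 5/8 + 71*48 = 5/8 + 3408 = 27269/8 ≈ 3408.6)
6375/(-40628) + s/(-21109) = 6375/(-40628) + (27269/8)/(-21109) = 6375*(-1/40628) + (27269/8)*(-1/21109) = -6375/40628 - 2479/15352 = -49646453/155930264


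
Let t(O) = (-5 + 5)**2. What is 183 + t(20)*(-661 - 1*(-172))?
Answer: 183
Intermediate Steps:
t(O) = 0 (t(O) = 0**2 = 0)
183 + t(20)*(-661 - 1*(-172)) = 183 + 0*(-661 - 1*(-172)) = 183 + 0*(-661 + 172) = 183 + 0*(-489) = 183 + 0 = 183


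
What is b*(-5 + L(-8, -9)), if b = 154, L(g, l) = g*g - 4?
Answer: 8470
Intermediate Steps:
L(g, l) = -4 + g² (L(g, l) = g² - 4 = -4 + g²)
b*(-5 + L(-8, -9)) = 154*(-5 + (-4 + (-8)²)) = 154*(-5 + (-4 + 64)) = 154*(-5 + 60) = 154*55 = 8470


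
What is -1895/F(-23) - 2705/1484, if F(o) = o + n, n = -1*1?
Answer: 686815/8904 ≈ 77.135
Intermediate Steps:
n = -1
F(o) = -1 + o (F(o) = o - 1 = -1 + o)
-1895/F(-23) - 2705/1484 = -1895/(-1 - 23) - 2705/1484 = -1895/(-24) - 2705*1/1484 = -1895*(-1/24) - 2705/1484 = 1895/24 - 2705/1484 = 686815/8904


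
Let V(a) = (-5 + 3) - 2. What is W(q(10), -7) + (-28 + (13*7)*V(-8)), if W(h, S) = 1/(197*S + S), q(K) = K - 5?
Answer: -543313/1386 ≈ -392.00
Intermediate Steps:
V(a) = -4 (V(a) = -2 - 2 = -4)
q(K) = -5 + K
W(h, S) = 1/(198*S)
W(q(10), -7) + (-28 + (13*7)*V(-8)) = (1/198)/(-7) + (-28 + (13*7)*(-4)) = (1/198)*(-⅐) + (-28 + 91*(-4)) = -1/1386 + (-28 - 364) = -1/1386 - 392 = -543313/1386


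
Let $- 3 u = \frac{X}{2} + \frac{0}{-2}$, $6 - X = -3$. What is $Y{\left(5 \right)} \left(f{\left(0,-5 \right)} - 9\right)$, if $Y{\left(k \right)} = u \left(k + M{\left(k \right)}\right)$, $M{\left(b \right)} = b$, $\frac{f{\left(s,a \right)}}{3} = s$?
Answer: $135$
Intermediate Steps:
$X = 9$ ($X = 6 - -3 = 6 + 3 = 9$)
$f{\left(s,a \right)} = 3 s$
$u = - \frac{3}{2}$ ($u = - \frac{\frac{9}{2} + \frac{0}{-2}}{3} = - \frac{9 \cdot \frac{1}{2} + 0 \left(- \frac{1}{2}\right)}{3} = - \frac{\frac{9}{2} + 0}{3} = \left(- \frac{1}{3}\right) \frac{9}{2} = - \frac{3}{2} \approx -1.5$)
$Y{\left(k \right)} = - 3 k$ ($Y{\left(k \right)} = - \frac{3 \left(k + k\right)}{2} = - \frac{3 \cdot 2 k}{2} = - 3 k$)
$Y{\left(5 \right)} \left(f{\left(0,-5 \right)} - 9\right) = \left(-3\right) 5 \left(3 \cdot 0 - 9\right) = - 15 \left(0 - 9\right) = \left(-15\right) \left(-9\right) = 135$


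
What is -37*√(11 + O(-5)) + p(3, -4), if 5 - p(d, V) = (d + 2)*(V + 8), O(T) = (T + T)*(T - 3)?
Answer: -15 - 37*√91 ≈ -367.96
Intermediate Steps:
O(T) = 2*T*(-3 + T) (O(T) = (2*T)*(-3 + T) = 2*T*(-3 + T))
p(d, V) = 5 - (2 + d)*(8 + V) (p(d, V) = 5 - (d + 2)*(V + 8) = 5 - (2 + d)*(8 + V))
-37*√(11 + O(-5)) + p(3, -4) = -37*√(11 + 2*(-5)*(-3 - 5)) + (-11 - 8*3 - 2*(-4) - 1*(-4)*3) = -37*√(11 + 2*(-5)*(-8)) + (-11 - 24 + 8 + 12) = -37*√(11 + 80) - 15 = -37*√91 - 15 = -15 - 37*√91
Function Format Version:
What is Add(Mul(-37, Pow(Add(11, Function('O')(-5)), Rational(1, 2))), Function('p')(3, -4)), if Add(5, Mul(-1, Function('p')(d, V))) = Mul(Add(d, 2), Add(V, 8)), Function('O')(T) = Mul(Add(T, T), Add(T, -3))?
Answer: Add(-15, Mul(-37, Pow(91, Rational(1, 2)))) ≈ -367.96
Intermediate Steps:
Function('O')(T) = Mul(2, T, Add(-3, T)) (Function('O')(T) = Mul(Mul(2, T), Add(-3, T)) = Mul(2, T, Add(-3, T)))
Function('p')(d, V) = Add(5, Mul(-1, Add(2, d), Add(8, V))) (Function('p')(d, V) = Add(5, Mul(-1, Mul(Add(d, 2), Add(V, 8)))) = Add(5, Mul(-1, Mul(Add(2, d), Add(8, V)))) = Add(5, Mul(-1, Add(2, d), Add(8, V))))
Add(Mul(-37, Pow(Add(11, Function('O')(-5)), Rational(1, 2))), Function('p')(3, -4)) = Add(Mul(-37, Pow(Add(11, Mul(2, -5, Add(-3, -5))), Rational(1, 2))), Add(-11, Mul(-8, 3), Mul(-2, -4), Mul(-1, -4, 3))) = Add(Mul(-37, Pow(Add(11, Mul(2, -5, -8)), Rational(1, 2))), Add(-11, -24, 8, 12)) = Add(Mul(-37, Pow(Add(11, 80), Rational(1, 2))), -15) = Add(Mul(-37, Pow(91, Rational(1, 2))), -15) = Add(-15, Mul(-37, Pow(91, Rational(1, 2))))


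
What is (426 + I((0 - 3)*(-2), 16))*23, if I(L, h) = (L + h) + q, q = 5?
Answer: 10419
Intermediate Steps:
I(L, h) = 5 + L + h (I(L, h) = (L + h) + 5 = 5 + L + h)
(426 + I((0 - 3)*(-2), 16))*23 = (426 + (5 + (0 - 3)*(-2) + 16))*23 = (426 + (5 - 3*(-2) + 16))*23 = (426 + (5 + 6 + 16))*23 = (426 + 27)*23 = 453*23 = 10419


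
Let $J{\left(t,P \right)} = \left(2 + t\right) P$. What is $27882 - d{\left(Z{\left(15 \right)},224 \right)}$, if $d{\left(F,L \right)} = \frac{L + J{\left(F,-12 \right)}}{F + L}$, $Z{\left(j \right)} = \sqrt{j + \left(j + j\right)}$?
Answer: $\frac{1397707202}{50131} + \frac{8664 \sqrt{5}}{50131} \approx 27881.0$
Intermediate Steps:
$J{\left(t,P \right)} = P \left(2 + t\right)$
$Z{\left(j \right)} = \sqrt{3} \sqrt{j}$ ($Z{\left(j \right)} = \sqrt{j + 2 j} = \sqrt{3 j} = \sqrt{3} \sqrt{j}$)
$d{\left(F,L \right)} = \frac{-24 + L - 12 F}{F + L}$ ($d{\left(F,L \right)} = \frac{L - 12 \left(2 + F\right)}{F + L} = \frac{L - \left(24 + 12 F\right)}{F + L} = \frac{-24 + L - 12 F}{F + L}$)
$27882 - d{\left(Z{\left(15 \right)},224 \right)} = 27882 - \frac{-24 + 224 - 12 \sqrt{3} \sqrt{15}}{\sqrt{3} \sqrt{15} + 224} = 27882 - \frac{-24 + 224 - 12 \cdot 3 \sqrt{5}}{3 \sqrt{5} + 224} = 27882 - \frac{-24 + 224 - 36 \sqrt{5}}{224 + 3 \sqrt{5}} = 27882 - \frac{200 - 36 \sqrt{5}}{224 + 3 \sqrt{5}}$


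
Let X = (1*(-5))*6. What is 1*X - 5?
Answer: -35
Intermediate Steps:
X = -30 (X = -5*6 = -30)
1*X - 5 = 1*(-30) - 5 = -30 - 5 = -35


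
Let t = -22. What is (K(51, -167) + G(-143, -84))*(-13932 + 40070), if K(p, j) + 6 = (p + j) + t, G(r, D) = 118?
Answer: -679588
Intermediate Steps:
K(p, j) = -28 + j + p (K(p, j) = -6 + ((p + j) - 22) = -6 + ((j + p) - 22) = -6 + (-22 + j + p) = -28 + j + p)
(K(51, -167) + G(-143, -84))*(-13932 + 40070) = ((-28 - 167 + 51) + 118)*(-13932 + 40070) = (-144 + 118)*26138 = -26*26138 = -679588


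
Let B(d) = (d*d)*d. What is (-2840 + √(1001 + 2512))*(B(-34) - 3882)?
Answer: 122648240 - 43186*√3513 ≈ 1.2009e+8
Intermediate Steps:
B(d) = d³ (B(d) = d²*d = d³)
(-2840 + √(1001 + 2512))*(B(-34) - 3882) = (-2840 + √(1001 + 2512))*((-34)³ - 3882) = (-2840 + √3513)*(-39304 - 3882) = (-2840 + √3513)*(-43186) = 122648240 - 43186*√3513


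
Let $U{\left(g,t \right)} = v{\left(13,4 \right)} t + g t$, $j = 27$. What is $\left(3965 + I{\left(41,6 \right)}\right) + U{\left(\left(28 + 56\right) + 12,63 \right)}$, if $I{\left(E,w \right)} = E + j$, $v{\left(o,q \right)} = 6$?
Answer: $10459$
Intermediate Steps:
$I{\left(E,w \right)} = 27 + E$ ($I{\left(E,w \right)} = E + 27 = 27 + E$)
$U{\left(g,t \right)} = 6 t + g t$
$\left(3965 + I{\left(41,6 \right)}\right) + U{\left(\left(28 + 56\right) + 12,63 \right)} = \left(3965 + \left(27 + 41\right)\right) + 63 \left(6 + \left(\left(28 + 56\right) + 12\right)\right) = \left(3965 + 68\right) + 63 \left(6 + \left(84 + 12\right)\right) = 4033 + 63 \left(6 + 96\right) = 4033 + 63 \cdot 102 = 4033 + 6426 = 10459$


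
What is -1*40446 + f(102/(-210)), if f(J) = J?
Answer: -1415627/35 ≈ -40447.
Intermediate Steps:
-1*40446 + f(102/(-210)) = -1*40446 + 102/(-210) = -40446 + 102*(-1/210) = -40446 - 17/35 = -1415627/35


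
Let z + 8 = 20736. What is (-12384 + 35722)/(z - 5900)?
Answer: 11669/7414 ≈ 1.5739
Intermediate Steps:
z = 20728 (z = -8 + 20736 = 20728)
(-12384 + 35722)/(z - 5900) = (-12384 + 35722)/(20728 - 5900) = 23338/14828 = 23338*(1/14828) = 11669/7414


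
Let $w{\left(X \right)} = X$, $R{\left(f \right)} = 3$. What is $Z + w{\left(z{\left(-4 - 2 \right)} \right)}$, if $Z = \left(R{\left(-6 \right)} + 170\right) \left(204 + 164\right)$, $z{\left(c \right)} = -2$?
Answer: $63662$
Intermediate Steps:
$Z = 63664$ ($Z = \left(3 + 170\right) \left(204 + 164\right) = 173 \cdot 368 = 63664$)
$Z + w{\left(z{\left(-4 - 2 \right)} \right)} = 63664 - 2 = 63662$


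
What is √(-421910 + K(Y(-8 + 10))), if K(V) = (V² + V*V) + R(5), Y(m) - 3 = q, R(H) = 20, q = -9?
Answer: I*√421818 ≈ 649.48*I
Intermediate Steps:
Y(m) = -6 (Y(m) = 3 - 9 = -6)
K(V) = 20 + 2*V² (K(V) = (V² + V*V) + 20 = (V² + V²) + 20 = 2*V² + 20 = 20 + 2*V²)
√(-421910 + K(Y(-8 + 10))) = √(-421910 + (20 + 2*(-6)²)) = √(-421910 + (20 + 2*36)) = √(-421910 + (20 + 72)) = √(-421910 + 92) = √(-421818) = I*√421818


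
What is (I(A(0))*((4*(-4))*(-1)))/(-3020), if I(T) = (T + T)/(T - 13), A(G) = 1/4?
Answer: 8/38505 ≈ 0.00020777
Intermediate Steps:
A(G) = ¼
I(T) = 2*T/(-13 + T) (I(T) = (2*T)/(-13 + T) = 2*T/(-13 + T))
(I(A(0))*((4*(-4))*(-1)))/(-3020) = ((2*(¼)/(-13 + ¼))*((4*(-4))*(-1)))/(-3020) = ((2*(¼)/(-51/4))*(-16*(-1)))*(-1/3020) = ((2*(¼)*(-4/51))*16)*(-1/3020) = -2/51*16*(-1/3020) = -32/51*(-1/3020) = 8/38505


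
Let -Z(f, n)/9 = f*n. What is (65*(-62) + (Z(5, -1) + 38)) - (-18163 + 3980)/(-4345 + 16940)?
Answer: -49698282/12595 ≈ -3945.9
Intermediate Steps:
Z(f, n) = -9*f*n
(65*(-62) + (Z(5, -1) + 38)) - (-18163 + 3980)/(-4345 + 16940) = (65*(-62) + (-9*5*(-1) + 38)) - (-18163 + 3980)/(-4345 + 16940) = (-4030 + (45 + 38)) - (-14183)/12595 = (-4030 + 83) - (-14183)/12595 = -3947 - 1*(-14183/12595) = -3947 + 14183/12595 = -49698282/12595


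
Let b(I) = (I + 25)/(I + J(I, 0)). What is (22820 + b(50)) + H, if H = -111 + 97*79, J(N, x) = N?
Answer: 121491/4 ≈ 30373.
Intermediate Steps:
b(I) = (25 + I)/(2*I) (b(I) = (I + 25)/(I + I) = (25 + I)/((2*I)) = (25 + I)*(1/(2*I)) = (25 + I)/(2*I))
H = 7552 (H = -111 + 7663 = 7552)
(22820 + b(50)) + H = (22820 + (1/2)*(25 + 50)/50) + 7552 = (22820 + (1/2)*(1/50)*75) + 7552 = (22820 + 3/4) + 7552 = 91283/4 + 7552 = 121491/4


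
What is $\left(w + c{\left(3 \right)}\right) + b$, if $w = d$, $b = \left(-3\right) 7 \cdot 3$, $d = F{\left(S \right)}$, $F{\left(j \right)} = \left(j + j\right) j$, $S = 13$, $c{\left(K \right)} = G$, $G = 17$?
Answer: $292$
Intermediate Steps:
$c{\left(K \right)} = 17$
$F{\left(j \right)} = 2 j^{2}$ ($F{\left(j \right)} = 2 j j = 2 j^{2}$)
$d = 338$ ($d = 2 \cdot 13^{2} = 2 \cdot 169 = 338$)
$b = -63$ ($b = \left(-21\right) 3 = -63$)
$w = 338$
$\left(w + c{\left(3 \right)}\right) + b = \left(338 + 17\right) - 63 = 355 - 63 = 292$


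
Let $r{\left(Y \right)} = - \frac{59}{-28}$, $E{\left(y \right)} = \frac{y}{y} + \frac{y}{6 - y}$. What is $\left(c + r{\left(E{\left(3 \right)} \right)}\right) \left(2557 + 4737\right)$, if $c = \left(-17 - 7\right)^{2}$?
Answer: $\frac{8433427}{2} \approx 4.2167 \cdot 10^{6}$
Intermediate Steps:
$E{\left(y \right)} = 1 + \frac{y}{6 - y}$
$r{\left(Y \right)} = \frac{59}{28}$ ($r{\left(Y \right)} = \left(-59\right) \left(- \frac{1}{28}\right) = \frac{59}{28}$)
$c = 576$ ($c = \left(-24\right)^{2} = 576$)
$\left(c + r{\left(E{\left(3 \right)} \right)}\right) \left(2557 + 4737\right) = \left(576 + \frac{59}{28}\right) \left(2557 + 4737\right) = \frac{16187}{28} \cdot 7294 = \frac{8433427}{2}$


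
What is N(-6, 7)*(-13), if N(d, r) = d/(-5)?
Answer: -78/5 ≈ -15.600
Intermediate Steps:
N(d, r) = -d/5 (N(d, r) = d*(-⅕) = -d/5)
N(-6, 7)*(-13) = -⅕*(-6)*(-13) = (6/5)*(-13) = -78/5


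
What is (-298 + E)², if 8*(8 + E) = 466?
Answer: 982081/16 ≈ 61380.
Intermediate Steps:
E = 201/4 (E = -8 + (⅛)*466 = -8 + 233/4 = 201/4 ≈ 50.250)
(-298 + E)² = (-298 + 201/4)² = (-991/4)² = 982081/16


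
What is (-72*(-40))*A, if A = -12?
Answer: -34560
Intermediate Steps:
(-72*(-40))*A = -72*(-40)*(-12) = 2880*(-12) = -34560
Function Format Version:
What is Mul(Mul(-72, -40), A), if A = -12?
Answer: -34560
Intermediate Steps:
Mul(Mul(-72, -40), A) = Mul(Mul(-72, -40), -12) = Mul(2880, -12) = -34560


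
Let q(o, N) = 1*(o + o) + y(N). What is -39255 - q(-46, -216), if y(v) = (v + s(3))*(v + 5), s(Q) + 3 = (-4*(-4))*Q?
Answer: -75244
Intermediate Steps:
s(Q) = -3 + 16*Q (s(Q) = -3 + (-4*(-4))*Q = -3 + 16*Q)
y(v) = (5 + v)*(45 + v) (y(v) = (v + (-3 + 16*3))*(v + 5) = (v + (-3 + 48))*(5 + v) = (v + 45)*(5 + v) = (45 + v)*(5 + v) = (5 + v)*(45 + v))
q(o, N) = 225 + N² + 2*o + 50*N (q(o, N) = 1*(o + o) + (225 + N² + 50*N) = 1*(2*o) + (225 + N² + 50*N) = 2*o + (225 + N² + 50*N) = 225 + N² + 2*o + 50*N)
-39255 - q(-46, -216) = -39255 - (225 + (-216)² + 2*(-46) + 50*(-216)) = -39255 - (225 + 46656 - 92 - 10800) = -39255 - 1*35989 = -39255 - 35989 = -75244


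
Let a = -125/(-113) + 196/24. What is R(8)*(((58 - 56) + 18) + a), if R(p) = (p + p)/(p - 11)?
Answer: -158776/1017 ≈ -156.12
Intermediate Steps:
R(p) = 2*p/(-11 + p) (R(p) = (2*p)/(-11 + p) = 2*p/(-11 + p))
a = 6287/678 (a = -125*(-1/113) + 196*(1/24) = 125/113 + 49/6 = 6287/678 ≈ 9.2729)
R(8)*(((58 - 56) + 18) + a) = (2*8/(-11 + 8))*(((58 - 56) + 18) + 6287/678) = (2*8/(-3))*((2 + 18) + 6287/678) = (2*8*(-⅓))*(20 + 6287/678) = -16/3*19847/678 = -158776/1017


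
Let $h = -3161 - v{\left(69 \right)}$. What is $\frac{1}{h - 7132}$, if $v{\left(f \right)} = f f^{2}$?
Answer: $- \frac{1}{338802} \approx -2.9516 \cdot 10^{-6}$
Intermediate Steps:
$v{\left(f \right)} = f^{3}$
$h = -331670$ ($h = -3161 - 69^{3} = -3161 - 328509 = -331670$)
$\frac{1}{h - 7132} = \frac{1}{-331670 - 7132} = \frac{1}{-338802} = - \frac{1}{338802}$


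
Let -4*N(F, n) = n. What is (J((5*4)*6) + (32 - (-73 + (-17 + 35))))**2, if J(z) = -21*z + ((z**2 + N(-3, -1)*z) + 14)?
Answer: 144264121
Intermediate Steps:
N(F, n) = -n/4
J(z) = 14 + z**2 - 83*z/4 (J(z) = -21*z + ((z**2 + (-1/4*(-1))*z) + 14) = -21*z + ((z**2 + z/4) + 14) = -21*z + (14 + z**2 + z/4) = 14 + z**2 - 83*z/4)
(J((5*4)*6) + (32 - (-73 + (-17 + 35))))**2 = ((14 + ((5*4)*6)**2 - 83*5*4*6/4) + (32 - (-73 + (-17 + 35))))**2 = ((14 + (20*6)**2 - 415*6) + (32 - (-73 + 18)))**2 = ((14 + 120**2 - 83/4*120) + (32 - 1*(-55)))**2 = ((14 + 14400 - 2490) + (32 + 55))**2 = (11924 + 87)**2 = 12011**2 = 144264121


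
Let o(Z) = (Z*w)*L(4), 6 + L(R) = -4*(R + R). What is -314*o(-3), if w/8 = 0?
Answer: 0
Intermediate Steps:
L(R) = -6 - 8*R (L(R) = -6 - 4*(R + R) = -6 - 8*R)
w = 0 (w = 8*0 = 0)
o(Z) = 0 (o(Z) = (Z*0)*(-6 - 8*4) = 0*(-6 - 32) = 0*(-38) = 0)
-314*o(-3) = -314*0 = 0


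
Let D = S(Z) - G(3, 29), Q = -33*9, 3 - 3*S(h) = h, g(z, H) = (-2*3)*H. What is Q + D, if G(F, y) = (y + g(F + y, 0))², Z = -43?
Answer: -3368/3 ≈ -1122.7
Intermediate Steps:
g(z, H) = -6*H
G(F, y) = y² (G(F, y) = (y - 6*0)² = (y + 0)² = y²)
S(h) = 1 - h/3
Q = -297
D = -2477/3 (D = (1 - ⅓*(-43)) - 1*29² = (1 + 43/3) - 1*841 = 46/3 - 841 = -2477/3 ≈ -825.67)
Q + D = -297 - 2477/3 = -3368/3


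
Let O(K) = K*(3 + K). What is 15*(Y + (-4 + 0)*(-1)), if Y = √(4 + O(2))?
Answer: 60 + 15*√14 ≈ 116.12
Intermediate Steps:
Y = √14 (Y = √(4 + 2*(3 + 2)) = √(4 + 2*5) = √(4 + 10) = √14 ≈ 3.7417)
15*(Y + (-4 + 0)*(-1)) = 15*(√14 + (-4 + 0)*(-1)) = 15*(√14 - 4*(-1)) = 15*(√14 + 4) = 15*(4 + √14) = 60 + 15*√14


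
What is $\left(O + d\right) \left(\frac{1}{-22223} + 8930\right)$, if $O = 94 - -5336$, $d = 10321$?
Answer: $\frac{3125807828139}{22223} \approx 1.4066 \cdot 10^{8}$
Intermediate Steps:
$O = 5430$ ($O = 94 + 5336 = 5430$)
$\left(O + d\right) \left(\frac{1}{-22223} + 8930\right) = \left(5430 + 10321\right) \left(\frac{1}{-22223} + 8930\right) = 15751 \left(- \frac{1}{22223} + 8930\right) = 15751 \cdot \frac{198451389}{22223} = \frac{3125807828139}{22223}$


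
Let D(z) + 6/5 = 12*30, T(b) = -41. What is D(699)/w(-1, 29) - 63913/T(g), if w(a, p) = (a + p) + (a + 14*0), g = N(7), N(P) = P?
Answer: 2900603/1845 ≈ 1572.1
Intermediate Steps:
g = 7
D(z) = 1794/5 (D(z) = -6/5 + 12*30 = -6/5 + 360 = 1794/5)
w(a, p) = p + 2*a (w(a, p) = (a + p) + (a + 0) = (a + p) + a = p + 2*a)
D(699)/w(-1, 29) - 63913/T(g) = 1794/(5*(29 + 2*(-1))) - 63913/(-41) = 1794/(5*(29 - 2)) - 63913*(-1/41) = (1794/5)/27 + 63913/41 = (1794/5)*(1/27) + 63913/41 = 598/45 + 63913/41 = 2900603/1845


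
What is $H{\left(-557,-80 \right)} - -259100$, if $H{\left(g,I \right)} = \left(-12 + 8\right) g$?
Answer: $261328$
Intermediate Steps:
$H{\left(g,I \right)} = - 4 g$
$H{\left(-557,-80 \right)} - -259100 = \left(-4\right) \left(-557\right) - -259100 = 2228 + 259100 = 261328$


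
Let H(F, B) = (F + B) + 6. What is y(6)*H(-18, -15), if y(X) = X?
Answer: -162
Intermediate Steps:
H(F, B) = 6 + B + F (H(F, B) = (B + F) + 6 = 6 + B + F)
y(6)*H(-18, -15) = 6*(6 - 15 - 18) = 6*(-27) = -162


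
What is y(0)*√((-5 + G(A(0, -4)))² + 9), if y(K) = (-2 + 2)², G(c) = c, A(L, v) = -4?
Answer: 0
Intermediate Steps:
y(K) = 0 (y(K) = 0² = 0)
y(0)*√((-5 + G(A(0, -4)))² + 9) = 0*√((-5 - 4)² + 9) = 0*√((-9)² + 9) = 0*√(81 + 9) = 0*√90 = 0*(3*√10) = 0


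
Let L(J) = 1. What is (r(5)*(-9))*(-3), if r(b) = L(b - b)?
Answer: 27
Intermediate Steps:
r(b) = 1
(r(5)*(-9))*(-3) = (1*(-9))*(-3) = -9*(-3) = 27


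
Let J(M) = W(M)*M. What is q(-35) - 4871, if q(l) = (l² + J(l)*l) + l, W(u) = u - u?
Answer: -3681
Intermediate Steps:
W(u) = 0
J(M) = 0 (J(M) = 0*M = 0)
q(l) = l + l² (q(l) = (l² + 0*l) + l = (l² + 0) + l = l² + l = l + l²)
q(-35) - 4871 = -35*(1 - 35) - 4871 = -35*(-34) - 4871 = 1190 - 4871 = -3681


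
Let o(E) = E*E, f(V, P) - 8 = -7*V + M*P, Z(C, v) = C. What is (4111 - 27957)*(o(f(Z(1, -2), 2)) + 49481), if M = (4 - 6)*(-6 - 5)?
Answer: -1228212076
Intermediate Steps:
M = 22 (M = -2*(-11) = 22)
f(V, P) = 8 - 7*V + 22*P (f(V, P) = 8 + (-7*V + 22*P) = 8 - 7*V + 22*P)
o(E) = E²
(4111 - 27957)*(o(f(Z(1, -2), 2)) + 49481) = (4111 - 27957)*((8 - 7*1 + 22*2)² + 49481) = -23846*((8 - 7 + 44)² + 49481) = -23846*(45² + 49481) = -23846*(2025 + 49481) = -23846*51506 = -1228212076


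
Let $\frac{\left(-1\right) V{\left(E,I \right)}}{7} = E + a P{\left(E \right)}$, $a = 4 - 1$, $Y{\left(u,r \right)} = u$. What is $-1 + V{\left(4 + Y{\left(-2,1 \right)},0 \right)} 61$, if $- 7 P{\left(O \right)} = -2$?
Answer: $-1221$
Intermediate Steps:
$P{\left(O \right)} = \frac{2}{7}$ ($P{\left(O \right)} = \left(- \frac{1}{7}\right) \left(-2\right) = \frac{2}{7}$)
$a = 3$ ($a = 4 - 1 = 3$)
$V{\left(E,I \right)} = -6 - 7 E$ ($V{\left(E,I \right)} = - 7 \left(E + 3 \cdot \frac{2}{7}\right) = - 7 \left(E + \frac{6}{7}\right) = - 7 \left(\frac{6}{7} + E\right) = -6 - 7 E$)
$-1 + V{\left(4 + Y{\left(-2,1 \right)},0 \right)} 61 = -1 + \left(-6 - 7 \left(4 - 2\right)\right) 61 = -1 + \left(-6 - 14\right) 61 = -1 - 1220 = -1221$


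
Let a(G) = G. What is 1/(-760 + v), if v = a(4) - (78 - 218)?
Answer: -1/616 ≈ -0.0016234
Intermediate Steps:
v = 144 (v = 4 - (78 - 218) = 4 - 1*(-140) = 4 + 140 = 144)
1/(-760 + v) = 1/(-760 + 144) = 1/(-616) = -1/616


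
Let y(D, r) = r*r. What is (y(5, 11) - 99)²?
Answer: 484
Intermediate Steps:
y(D, r) = r²
(y(5, 11) - 99)² = (11² - 99)² = (121 - 99)² = 22² = 484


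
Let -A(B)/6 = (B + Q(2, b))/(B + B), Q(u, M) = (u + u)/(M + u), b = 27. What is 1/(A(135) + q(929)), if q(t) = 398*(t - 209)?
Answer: 1305/373956881 ≈ 3.4897e-6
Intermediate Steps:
q(t) = -83182 + 398*t (q(t) = 398*(-209 + t) = -83182 + 398*t)
Q(u, M) = 2*u/(M + u) (Q(u, M) = (2*u)/(M + u) = 2*u/(M + u))
A(B) = -3*(4/29 + B)/B (A(B) = -6*(B + 2*2/(27 + 2))/(B + B) = -6*(B + 2*2/29)/(2*B) = -6*(B + 2*2*(1/29))*1/(2*B) = -6*(B + 4/29)*1/(2*B) = -6*(4/29 + B)*1/(2*B) = -3*(4/29 + B)/B)
1/(A(135) + q(929)) = 1/((-3 - 12/29/135) + (-83182 + 398*929)) = 1/((-3 - 12/29*1/135) + (-83182 + 369742)) = 1/((-3 - 4/1305) + 286560) = 1/(-3919/1305 + 286560) = 1/(373956881/1305) = 1305/373956881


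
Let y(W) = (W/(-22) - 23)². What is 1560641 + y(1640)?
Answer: 189988890/121 ≈ 1.5702e+6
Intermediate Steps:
y(W) = (-23 - W/22)² (y(W) = (W*(-1/22) - 23)² = (-W/22 - 23)² = (-23 - W/22)²)
1560641 + y(1640) = 1560641 + (506 + 1640)²/484 = 1560641 + (1/484)*2146² = 1560641 + (1/484)*4605316 = 1560641 + 1151329/121 = 189988890/121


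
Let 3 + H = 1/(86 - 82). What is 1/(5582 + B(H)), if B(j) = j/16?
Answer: 64/357237 ≈ 0.00017915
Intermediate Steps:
H = -11/4 (H = -3 + 1/(86 - 82) = -3 + 1/4 = -11/4 ≈ -2.7500)
B(j) = j/16 (B(j) = j*(1/16) = j/16)
1/(5582 + B(H)) = 1/(5582 + (1/16)*(-11/4)) = 1/(5582 - 11/64) = 1/(357237/64) = 64/357237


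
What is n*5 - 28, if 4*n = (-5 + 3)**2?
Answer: -23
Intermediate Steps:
n = 1 (n = (-5 + 3)**2/4 = (1/4)*(-2)**2 = (1/4)*4 = 1)
n*5 - 28 = 1*5 - 28 = 5 - 28 = -23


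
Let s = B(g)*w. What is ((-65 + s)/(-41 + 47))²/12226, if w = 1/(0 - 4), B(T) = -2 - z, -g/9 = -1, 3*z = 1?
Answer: 597529/63379584 ≈ 0.0094278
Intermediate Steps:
z = ⅓ (z = (⅓)*1 = ⅓ ≈ 0.33333)
g = 9 (g = -9*(-1) = 9)
B(T) = -7/3 (B(T) = -2 - 1*⅓ = -2 - ⅓ = -7/3)
w = -¼ (w = 1/(-4) = -¼ ≈ -0.25000)
s = 7/12 (s = -7/3*(-¼) = 7/12 ≈ 0.58333)
((-65 + s)/(-41 + 47))²/12226 = ((-65 + 7/12)/(-41 + 47))²/12226 = (-773/12/6)²*(1/12226) = (-773/12*⅙)²*(1/12226) = (-773/72)²*(1/12226) = (597529/5184)*(1/12226) = 597529/63379584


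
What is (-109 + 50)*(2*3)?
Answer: -354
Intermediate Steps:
(-109 + 50)*(2*3) = -59*6 = -354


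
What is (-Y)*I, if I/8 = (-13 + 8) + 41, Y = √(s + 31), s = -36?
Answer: -288*I*√5 ≈ -643.99*I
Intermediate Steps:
Y = I*√5 (Y = √(-36 + 31) = √(-5) = I*√5 ≈ 2.2361*I)
I = 288 (I = 8*((-13 + 8) + 41) = 8*(-5 + 41) = 8*36 = 288)
(-Y)*I = -I*√5*288 = -288*I*√5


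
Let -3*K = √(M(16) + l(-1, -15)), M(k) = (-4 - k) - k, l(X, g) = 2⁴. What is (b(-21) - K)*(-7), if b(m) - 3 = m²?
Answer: -3108 - 14*I*√5/3 ≈ -3108.0 - 10.435*I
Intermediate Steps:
l(X, g) = 16
M(k) = -4 - 2*k
K = -2*I*√5/3 (K = -√((-4 - 2*16) + 16)/3 = -√((-4 - 32) + 16)/3 = -√(-36 + 16)/3 = -2*I*√5/3 ≈ -1.4907*I)
b(m) = 3 + m²
(b(-21) - K)*(-7) = ((3 + (-21)²) - (-2)*I*√5/3)*(-7) = ((3 + 441) + 2*I*√5/3)*(-7) = (444 + 2*I*√5/3)*(-7) = -3108 - 14*I*√5/3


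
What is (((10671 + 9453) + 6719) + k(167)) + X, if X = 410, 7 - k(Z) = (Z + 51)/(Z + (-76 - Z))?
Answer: 1035989/38 ≈ 27263.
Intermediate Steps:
k(Z) = 583/76 + Z/76 (k(Z) = 7 - (Z + 51)/(Z + (-76 - Z)) = 7 - (51 + Z)/(-76) = 7 - (51 + Z)*(-1)/76 = 7 - (-51/76 - Z/76) = 7 + (51/76 + Z/76) = 583/76 + Z/76)
(((10671 + 9453) + 6719) + k(167)) + X = (((10671 + 9453) + 6719) + (583/76 + (1/76)*167)) + 410 = ((20124 + 6719) + (583/76 + 167/76)) + 410 = (26843 + 375/38) + 410 = 1020409/38 + 410 = 1035989/38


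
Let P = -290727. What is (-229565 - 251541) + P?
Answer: -771833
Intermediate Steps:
(-229565 - 251541) + P = (-229565 - 251541) - 290727 = -481106 - 290727 = -771833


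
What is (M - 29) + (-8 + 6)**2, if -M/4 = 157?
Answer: -653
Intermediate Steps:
M = -628 (M = -4*157 = -628)
(M - 29) + (-8 + 6)**2 = (-628 - 29) + (-8 + 6)**2 = -657 + (-2)**2 = -657 + 4 = -653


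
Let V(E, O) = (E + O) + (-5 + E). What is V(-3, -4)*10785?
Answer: -161775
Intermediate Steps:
V(E, O) = -5 + O + 2*E
V(-3, -4)*10785 = (-5 - 4 + 2*(-3))*10785 = (-5 - 4 - 6)*10785 = -15*10785 = -161775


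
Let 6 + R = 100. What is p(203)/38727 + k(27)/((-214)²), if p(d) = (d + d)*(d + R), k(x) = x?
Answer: 613690989/197060188 ≈ 3.1142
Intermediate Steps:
R = 94 (R = -6 + 100 = 94)
p(d) = 2*d*(94 + d) (p(d) = (d + d)*(d + 94) = (2*d)*(94 + d) = 2*d*(94 + d))
p(203)/38727 + k(27)/((-214)²) = (2*203*(94 + 203))/38727 + 27/((-214)²) = (2*203*297)*(1/38727) + 27/45796 = 120582*(1/38727) + 27*(1/45796) = 13398/4303 + 27/45796 = 613690989/197060188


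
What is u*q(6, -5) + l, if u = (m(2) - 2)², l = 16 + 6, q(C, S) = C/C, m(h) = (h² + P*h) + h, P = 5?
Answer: 218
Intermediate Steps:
m(h) = h² + 6*h (m(h) = (h² + 5*h) + h = h² + 6*h)
q(C, S) = 1
l = 22
u = 196 (u = (2*(6 + 2) - 2)² = (2*8 - 2)² = (16 - 2)² = 14² = 196)
u*q(6, -5) + l = 196*1 + 22 = 196 + 22 = 218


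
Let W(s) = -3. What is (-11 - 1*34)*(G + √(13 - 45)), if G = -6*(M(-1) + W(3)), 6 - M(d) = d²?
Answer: 540 - 180*I*√2 ≈ 540.0 - 254.56*I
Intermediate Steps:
M(d) = 6 - d²
G = -12 (G = -6*((6 - 1*(-1)²) - 3) = -6*((6 - 1*1) - 3) = -6*((6 - 1) - 3) = -6*(5 - 3) = -6*2 = -12)
(-11 - 1*34)*(G + √(13 - 45)) = (-11 - 1*34)*(-12 + √(13 - 45)) = (-11 - 34)*(-12 + √(-32)) = -45*(-12 + 4*I*√2) = 540 - 180*I*√2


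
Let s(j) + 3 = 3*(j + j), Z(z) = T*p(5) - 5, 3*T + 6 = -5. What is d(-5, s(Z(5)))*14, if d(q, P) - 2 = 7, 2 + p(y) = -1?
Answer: 126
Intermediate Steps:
T = -11/3 (T = -2 + (⅓)*(-5) = -2 - 5/3 = -11/3 ≈ -3.6667)
p(y) = -3 (p(y) = -2 - 1 = -3)
Z(z) = 6 (Z(z) = -11/3*(-3) - 5 = 11 - 5 = 6)
s(j) = -3 + 6*j (s(j) = -3 + 3*(j + j) = -3 + 3*(2*j) = -3 + 6*j)
d(q, P) = 9 (d(q, P) = 2 + 7 = 9)
d(-5, s(Z(5)))*14 = 9*14 = 126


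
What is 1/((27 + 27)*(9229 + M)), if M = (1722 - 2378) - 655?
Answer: 1/427572 ≈ 2.3388e-6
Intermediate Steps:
M = -1311 (M = -656 - 655 = -1311)
1/((27 + 27)*(9229 + M)) = 1/((27 + 27)*(9229 - 1311)) = 1/(54*7918) = (1/54)*(1/7918) = 1/427572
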